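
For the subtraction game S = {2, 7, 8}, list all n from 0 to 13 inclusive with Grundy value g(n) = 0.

Compute g(0), g(1), … for moves {2, 7, 8}:
k:     0  1  2  3  4  5  6  7  8  9 10 11 12 13
g(k):  0  0  1  1  0  0  1  1  2  2  0  3  1  2
The P-positions (g = 0) in 0..13 are 0, 1, 4, 5, 10.

0, 1, 4, 5, 10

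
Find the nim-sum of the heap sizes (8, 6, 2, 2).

Bitwise XOR of the heap sizes:
  1000  (8)
  0110  (6)
  0010  (2)
  0010  (2)
  ----
  1110  (14)

14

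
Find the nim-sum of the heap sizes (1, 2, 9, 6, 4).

8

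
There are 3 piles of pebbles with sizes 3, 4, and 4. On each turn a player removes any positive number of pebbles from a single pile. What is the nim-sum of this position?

Compute the nim-sum pairwise:
3 XOR 4 = 7
7 XOR 4 = 3

3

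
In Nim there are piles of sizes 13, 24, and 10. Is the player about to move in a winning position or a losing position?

Winning position

Nim-sum: 13 XOR 24 XOR 10 = 31.
The nim-sum is 31 ≠ 0, so this is an N-position: the player to move can win.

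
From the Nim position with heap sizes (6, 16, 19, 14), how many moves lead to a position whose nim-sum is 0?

Compute the nim-sum pairwise:
6 XOR 16 = 22
22 XOR 19 = 5
5 XOR 14 = 11
The overall nim-sum is X = 11. A heap of size p has a winning move iff p XOR X < p (reduce it to p XOR X).
  6: 6 XOR 11 = 13 ≥ 6 — no move.
  16: 16 XOR 11 = 27 ≥ 16 — no move.
  19: 19 XOR 11 = 24 ≥ 19 — no move.
  14: 14 XOR 11 = 5 < 14 — winning move (to 5).
That gives 1 winning move.

1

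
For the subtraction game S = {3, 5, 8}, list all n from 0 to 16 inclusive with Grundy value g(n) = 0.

Compute g(0), g(1), … for moves {3, 5, 8}:
k:     0  1  2  3  4  5  6  7  8  9 10 11 12 13 14 15 16
g(k):  0  0  0  1  1  1  2  2  2  3  3  0  0  0  1  1  1
The P-positions (g = 0) in 0..16 are 0, 1, 2, 11, 12, 13.

0, 1, 2, 11, 12, 13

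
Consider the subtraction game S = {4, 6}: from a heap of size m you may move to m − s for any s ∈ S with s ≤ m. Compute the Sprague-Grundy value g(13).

0

Build the Grundy sequence with g(k) = mex{g(k−s) : s ∈ {4, 6}, s ≤ k}:
g(0) = mex{} = 0
g(1) = mex{} = 0
g(2) = mex{} = 0
g(3) = mex{} = 0
g(4) = mex{0} = 1
g(5) = mex{0} = 1
g(6) = mex{0} = 1
g(7) = mex{0} = 1
g(8) = mex{0,1} = 2
g(9) = mex{0,1} = 2
g(10) = mex{1} = 0
g(11) = mex{1} = 0
g(12) = mex{1,2} = 0
g(13) = mex{1,2} = 0
So g(13) = 0.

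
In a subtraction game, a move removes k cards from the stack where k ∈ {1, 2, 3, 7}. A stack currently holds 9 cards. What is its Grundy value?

1

Compute g(0), g(1), … for moves {1, 2, 3, 7}:
g(0) = mex{} = 0
g(1) = mex{0} = 1
g(2) = mex{0,1} = 2
g(3) = mex{0,1,2} = 3
g(4) = mex{1,2,3} = 0
g(5) = mex{0,2,3} = 1
g(6) = mex{0,1,3} = 2
g(7) = mex{0,1,2} = 3
g(8) = mex{1,2,3} = 0
g(9) = mex{0,2,3} = 1
So g(9) = 1.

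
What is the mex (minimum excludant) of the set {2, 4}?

0 is not in the set, so the mex is 0.

0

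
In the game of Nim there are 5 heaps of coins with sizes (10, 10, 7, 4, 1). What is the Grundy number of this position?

2

Write each in binary and XOR column by column:
  1010  (10)
  1010  (10)
  0111  (7)
  0100  (4)
  0001  (1)
  ----
  0010  (2)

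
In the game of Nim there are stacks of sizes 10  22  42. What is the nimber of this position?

54

Nim-sum: 10 XOR 22 XOR 42 = 54.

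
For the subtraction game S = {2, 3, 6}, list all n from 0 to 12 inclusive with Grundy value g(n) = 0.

Compute g(0), g(1), … for moves {2, 3, 6}:
g(0) = mex{} = 0
g(1) = mex{} = 0
g(2) = mex{0} = 1
g(3) = mex{0} = 1
g(4) = mex{0,1} = 2
g(5) = mex{1} = 0
g(6) = mex{0,1,2} = 3
g(7) = mex{0,2} = 1
g(8) = mex{0,1,3} = 2
g(9) = mex{1,3} = 0
g(10) = mex{1,2} = 0
g(11) = mex{0,2} = 1
g(12) = mex{0,3} = 1
The P-positions (g = 0) in 0..12 are 0, 1, 5, 9, 10.

0, 1, 5, 9, 10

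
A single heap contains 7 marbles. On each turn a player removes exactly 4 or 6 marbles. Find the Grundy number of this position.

Grundy values for subtraction set {4, 6}:
k:     0  1  2  3  4  5  6  7
g(k):  0  0  0  0  1  1  1  1
So g(7) = 1.

1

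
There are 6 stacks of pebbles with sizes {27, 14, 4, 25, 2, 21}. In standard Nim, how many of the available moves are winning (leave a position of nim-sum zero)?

3

In binary:
  11011  (27)
  01110  (14)
  00100  (4)
  11001  (25)
  00010  (2)
  10101  (21)
  -----
  11111  (31)
The overall nim-sum is X = 31. A stack of size p has a winning move iff p XOR X < p (reduce it to p XOR X).
  27: 27 XOR 31 = 4 < 27 — winning move (to 4).
  14: 14 XOR 31 = 17 ≥ 14 — no move.
  4: 4 XOR 31 = 27 ≥ 4 — no move.
  25: 25 XOR 31 = 6 < 25 — winning move (to 6).
  2: 2 XOR 31 = 29 ≥ 2 — no move.
  21: 21 XOR 31 = 10 < 21 — winning move (to 10).
That gives 3 winning moves.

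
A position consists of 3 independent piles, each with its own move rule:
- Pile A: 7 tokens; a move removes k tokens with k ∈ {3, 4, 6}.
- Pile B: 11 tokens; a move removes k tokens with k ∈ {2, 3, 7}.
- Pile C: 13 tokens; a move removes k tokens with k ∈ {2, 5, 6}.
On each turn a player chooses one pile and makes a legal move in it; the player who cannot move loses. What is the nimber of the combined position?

Build the Grundy sequence for pile A with g(k) = mex{g(k−s) : s ∈ {3, 4, 6}, s ≤ k}:
g(0) = mex{} = 0
g(1) = mex{} = 0
g(2) = mex{} = 0
g(3) = mex{0} = 1
g(4) = mex{0} = 1
g(5) = mex{0} = 1
g(6) = mex{0,1} = 2
g(7) = mex{0,1} = 2
So g(7) = 2.
For pile B, compute g(0), g(1), … with moves {2, 3, 7}:
k:     0  1  2  3  4  5  6  7  8  9 10 11
g(k):  0  0  1  1  2  0  0  1  1  2  0  0
So g(11) = 0.
For pile C, compute g(0), g(1), … with moves {2, 5, 6}:
k:     0  1  2  3  4  5  6  7  8  9 10 11 12 13
g(k):  0  0  1  1  0  2  1  3  0  2  1  0  0  1
So g(13) = 1.
By the Sprague-Grundy theorem, the Grundy value of a sum of independent games is the XOR of the component values.
Combined value = 2 XOR 0 XOR 1 = 3.

3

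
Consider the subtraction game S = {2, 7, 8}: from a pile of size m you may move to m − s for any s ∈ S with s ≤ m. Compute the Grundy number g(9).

2

Grundy values for subtraction set {2, 7, 8}:
k:     0  1  2  3  4  5  6  7  8  9
g(k):  0  0  1  1  0  0  1  1  2  2
So g(9) = 2.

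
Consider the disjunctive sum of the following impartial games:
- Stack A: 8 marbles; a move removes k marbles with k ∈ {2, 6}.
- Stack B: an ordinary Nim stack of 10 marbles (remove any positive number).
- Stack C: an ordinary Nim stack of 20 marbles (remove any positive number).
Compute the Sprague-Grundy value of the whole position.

Build the Grundy sequence for stack A with g(k) = mex{g(k−s) : s ∈ {2, 6}, s ≤ k}:
g(0) = mex{} = 0
g(1) = mex{} = 0
g(2) = mex{0} = 1
g(3) = mex{0} = 1
g(4) = mex{1} = 0
g(5) = mex{1} = 0
g(6) = mex{0} = 1
g(7) = mex{0} = 1
g(8) = mex{1} = 0
So g(8) = 0.
Stack B is a plain Nim stack of size 10, so its Grundy value is 10.
Stack C is a plain Nim stack of size 20, so its Grundy value is 20.
By the Sprague-Grundy theorem, the Grundy value of a sum of independent games is the XOR of the component values.
Combined value = 0 XOR 10 XOR 20 = 30.

30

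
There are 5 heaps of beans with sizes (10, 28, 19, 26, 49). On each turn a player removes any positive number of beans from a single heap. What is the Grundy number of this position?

Nim-sum: 10 ^ 28 ^ 19 ^ 26 ^ 49 = 46.

46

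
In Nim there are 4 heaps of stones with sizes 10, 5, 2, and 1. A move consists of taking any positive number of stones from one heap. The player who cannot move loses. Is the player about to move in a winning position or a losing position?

In binary:
  1010  (10)
  0101  (5)
  0010  (2)
  0001  (1)
  ----
  1100  (12)
The nim-sum is 12 ≠ 0, so this is an N-position: the player to move can win.

Winning position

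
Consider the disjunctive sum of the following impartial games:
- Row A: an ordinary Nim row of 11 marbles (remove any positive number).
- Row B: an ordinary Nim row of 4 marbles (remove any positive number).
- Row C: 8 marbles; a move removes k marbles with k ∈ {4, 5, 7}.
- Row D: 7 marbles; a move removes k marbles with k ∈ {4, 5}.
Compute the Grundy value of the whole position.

12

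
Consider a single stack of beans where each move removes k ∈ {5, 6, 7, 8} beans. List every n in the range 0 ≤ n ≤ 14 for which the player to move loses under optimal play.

Build the Grundy sequence with g(k) = mex{g(k−s) : s ∈ {5, 6, 7, 8}, s ≤ k}:
g(0) = mex{} = 0
g(1) = mex{} = 0
g(2) = mex{} = 0
g(3) = mex{} = 0
g(4) = mex{} = 0
g(5) = mex{0} = 1
g(6) = mex{0} = 1
g(7) = mex{0} = 1
g(8) = mex{0} = 1
g(9) = mex{0} = 1
g(10) = mex{0,1} = 2
g(11) = mex{0,1} = 2
g(12) = mex{0,1} = 2
g(13) = mex{1} = 0
g(14) = mex{1} = 0
The P-positions (g = 0) in 0..14 are 0, 1, 2, 3, 4, 13, 14.

0, 1, 2, 3, 4, 13, 14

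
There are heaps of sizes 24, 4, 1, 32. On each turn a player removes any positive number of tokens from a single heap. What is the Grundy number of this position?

Nim-sum: 24 XOR 4 XOR 1 XOR 32 = 61.

61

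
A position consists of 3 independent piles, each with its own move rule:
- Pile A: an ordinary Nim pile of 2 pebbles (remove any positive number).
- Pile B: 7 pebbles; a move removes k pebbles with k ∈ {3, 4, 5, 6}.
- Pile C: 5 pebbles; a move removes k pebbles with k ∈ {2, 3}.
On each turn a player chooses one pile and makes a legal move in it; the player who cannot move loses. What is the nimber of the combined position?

Pile A is a plain Nim pile of size 2, so its Grundy value is 2.
For pile B, compute g(0), g(1), … with moves {3, 4, 5, 6}:
g(0) = mex{} = 0
g(1) = mex{} = 0
g(2) = mex{} = 0
g(3) = mex{0} = 1
g(4) = mex{0} = 1
g(5) = mex{0} = 1
g(6) = mex{0,1} = 2
g(7) = mex{0,1} = 2
So g(7) = 2.
Grundy values for pile C (subtraction set {2, 3}):
g(0) = mex{} = 0
g(1) = mex{} = 0
g(2) = mex{0} = 1
g(3) = mex{0} = 1
g(4) = mex{0,1} = 2
g(5) = mex{1} = 0
So g(5) = 0.
By the Sprague-Grundy theorem, the Grundy value of a sum of independent games is the XOR of the component values.
Combined value = 2 ⊕ 2 ⊕ 0 = 0.

0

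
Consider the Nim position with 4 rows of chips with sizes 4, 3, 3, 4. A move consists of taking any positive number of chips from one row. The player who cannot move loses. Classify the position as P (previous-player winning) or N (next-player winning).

P-position

Compute the nim-sum pairwise:
4 ⊕ 3 = 7
7 ⊕ 3 = 4
4 ⊕ 4 = 0
The nim-sum is 0, so this is a P-position: the player to move is in a losing position under optimal play.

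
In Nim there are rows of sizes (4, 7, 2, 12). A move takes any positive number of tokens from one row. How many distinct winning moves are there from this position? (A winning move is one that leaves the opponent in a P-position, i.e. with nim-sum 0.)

Nim-sum: 4 ⊕ 7 ⊕ 2 ⊕ 12 = 13.
The overall nim-sum is X = 13. A row of size p has a winning move iff p XOR X < p (reduce it to p XOR X).
  4: 4 XOR 13 = 9 ≥ 4 — no move.
  7: 7 XOR 13 = 10 ≥ 7 — no move.
  2: 2 XOR 13 = 15 ≥ 2 — no move.
  12: 12 XOR 13 = 1 < 12 — winning move (to 1).
That gives 1 winning move.

1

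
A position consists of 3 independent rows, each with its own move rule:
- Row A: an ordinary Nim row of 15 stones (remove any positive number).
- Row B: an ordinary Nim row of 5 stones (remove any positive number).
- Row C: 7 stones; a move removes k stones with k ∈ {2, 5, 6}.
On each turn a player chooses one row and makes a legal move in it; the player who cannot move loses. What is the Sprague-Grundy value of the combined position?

9

Row A is a plain Nim row of size 15, so its Grundy value is 15.
Row B is a plain Nim row of size 5, so its Grundy value is 5.
For row C, compute g(0), g(1), … with moves {2, 5, 6}:
g(0) = mex{} = 0
g(1) = mex{} = 0
g(2) = mex{0} = 1
g(3) = mex{0} = 1
g(4) = mex{1} = 0
g(5) = mex{0,1} = 2
g(6) = mex{0} = 1
g(7) = mex{0,1,2} = 3
So g(7) = 3.
The value of a disjunctive sum is the nim-sum of the parts.
Combined value = 15 XOR 5 XOR 3 = 9.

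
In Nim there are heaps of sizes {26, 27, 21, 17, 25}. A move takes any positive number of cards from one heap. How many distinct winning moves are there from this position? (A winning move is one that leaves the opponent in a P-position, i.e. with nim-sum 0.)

5

Nim-sum: 26 XOR 27 XOR 21 XOR 17 XOR 25 = 28.
The overall nim-sum is X = 28. A heap of size p has a winning move iff p XOR X < p (reduce it to p XOR X).
  26: 26 XOR 28 = 6 < 26 — winning move (to 6).
  27: 27 XOR 28 = 7 < 27 — winning move (to 7).
  21: 21 XOR 28 = 9 < 21 — winning move (to 9).
  17: 17 XOR 28 = 13 < 17 — winning move (to 13).
  25: 25 XOR 28 = 5 < 25 — winning move (to 5).
That gives 5 winning moves.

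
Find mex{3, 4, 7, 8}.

0

0 is not in the set, so the mex is 0.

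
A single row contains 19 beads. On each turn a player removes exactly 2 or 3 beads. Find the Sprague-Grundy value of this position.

Grundy values for subtraction set {2, 3}:
k:     0  1  2  3  4  5  6  7  8  9 10 11 12 13 14 15 16 17 18 19
g(k):  0  0  1  1  2  0  0  1  1  2  0  0  1  1  2  0  0  1  1  2
So g(19) = 2.

2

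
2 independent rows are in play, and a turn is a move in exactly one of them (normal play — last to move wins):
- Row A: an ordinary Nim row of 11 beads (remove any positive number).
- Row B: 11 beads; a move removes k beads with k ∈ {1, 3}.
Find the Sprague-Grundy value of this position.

10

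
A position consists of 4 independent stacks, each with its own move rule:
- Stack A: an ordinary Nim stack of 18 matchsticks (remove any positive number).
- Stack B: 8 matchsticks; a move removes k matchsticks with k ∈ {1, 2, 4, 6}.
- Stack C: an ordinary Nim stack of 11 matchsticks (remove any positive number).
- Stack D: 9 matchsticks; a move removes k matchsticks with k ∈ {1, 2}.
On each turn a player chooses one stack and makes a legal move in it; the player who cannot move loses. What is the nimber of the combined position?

25

Stack A is a plain Nim stack of size 18, so its Grundy value is 18.
For stack B, compute g(0), g(1), … with moves {1, 2, 4, 6}:
k:     0  1  2  3  4  5  6  7  8
g(k):  0  1  2  0  1  2  3  4  0
So g(8) = 0.
Stack C is a plain Nim stack of size 11, so its Grundy value is 11.
Grundy values for stack D (subtraction set {1, 2}):
g(0) = mex{} = 0
g(1) = mex{0} = 1
g(2) = mex{0,1} = 2
g(3) = mex{1,2} = 0
g(4) = mex{0,2} = 1
g(5) = mex{0,1} = 2
g(6) = mex{1,2} = 0
g(7) = mex{0,2} = 1
g(8) = mex{0,1} = 2
g(9) = mex{1,2} = 0
So g(9) = 0.
The value of a disjunctive sum is the nim-sum of the parts.
Combined value = 18 ⊕ 0 ⊕ 11 ⊕ 0 = 25.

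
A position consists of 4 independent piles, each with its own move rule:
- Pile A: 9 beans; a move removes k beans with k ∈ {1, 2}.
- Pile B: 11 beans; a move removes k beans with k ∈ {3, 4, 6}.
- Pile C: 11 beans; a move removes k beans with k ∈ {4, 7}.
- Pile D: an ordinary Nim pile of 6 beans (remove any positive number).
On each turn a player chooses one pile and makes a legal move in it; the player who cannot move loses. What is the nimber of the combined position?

6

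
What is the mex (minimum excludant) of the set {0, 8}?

0 is in the set but 1 is not, so the mex is 1.

1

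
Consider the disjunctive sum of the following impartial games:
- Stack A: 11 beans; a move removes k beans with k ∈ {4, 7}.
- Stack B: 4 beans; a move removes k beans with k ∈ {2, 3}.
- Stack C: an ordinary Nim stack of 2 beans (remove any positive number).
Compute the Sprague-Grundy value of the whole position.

0

Build the Grundy sequence for stack A with g(k) = mex{g(k−s) : s ∈ {4, 7}, s ≤ k}:
k:     0  1  2  3  4  5  6  7  8  9 10 11
g(k):  0  0  0  0  1  1  1  1  2  2  2  0
So g(11) = 0.
Grundy values for stack B (subtraction set {2, 3}):
g(0) = mex{} = 0
g(1) = mex{} = 0
g(2) = mex{0} = 1
g(3) = mex{0} = 1
g(4) = mex{0,1} = 2
So g(4) = 2.
Stack C is a plain Nim stack of size 2, so its Grundy value is 2.
The value of a disjunctive sum is the nim-sum of the parts.
Combined value = 0 XOR 2 XOR 2 = 0.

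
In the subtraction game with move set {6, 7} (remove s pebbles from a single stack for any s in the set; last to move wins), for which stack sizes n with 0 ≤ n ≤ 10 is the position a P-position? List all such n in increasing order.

0, 1, 2, 3, 4, 5

Build the Grundy sequence with g(k) = mex{g(k−s) : s ∈ {6, 7}, s ≤ k}:
k:     0  1  2  3  4  5  6  7  8  9 10
g(k):  0  0  0  0  0  0  1  1  1  1  1
The P-positions (g = 0) in 0..10 are 0, 1, 2, 3, 4, 5.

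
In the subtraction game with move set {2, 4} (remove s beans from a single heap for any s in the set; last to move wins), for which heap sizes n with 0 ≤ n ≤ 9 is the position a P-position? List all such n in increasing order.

Compute g(0), g(1), … for moves {2, 4}:
k:     0  1  2  3  4  5  6  7  8  9
g(k):  0  0  1  1  2  2  0  0  1  1
The P-positions (g = 0) in 0..9 are 0, 1, 6, 7.

0, 1, 6, 7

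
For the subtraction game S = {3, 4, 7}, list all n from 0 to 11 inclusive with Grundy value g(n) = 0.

Grundy values for subtraction set {3, 4, 7}:
k:     0  1  2  3  4  5  6  7  8  9 10 11
g(k):  0  0  0  1  1  1  2  2  2  3  0  0
The P-positions (g = 0) in 0..11 are 0, 1, 2, 10, 11.

0, 1, 2, 10, 11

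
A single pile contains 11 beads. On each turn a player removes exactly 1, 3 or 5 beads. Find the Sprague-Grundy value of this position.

Grundy values for subtraction set {1, 3, 5}:
g(0) = mex{} = 0
g(1) = mex{0} = 1
g(2) = mex{1} = 0
g(3) = mex{0} = 1
g(4) = mex{1} = 0
g(5) = mex{0} = 1
g(6) = mex{1} = 0
g(7) = mex{0} = 1
g(8) = mex{1} = 0
g(9) = mex{0} = 1
g(10) = mex{1} = 0
g(11) = mex{0} = 1
So g(11) = 1.

1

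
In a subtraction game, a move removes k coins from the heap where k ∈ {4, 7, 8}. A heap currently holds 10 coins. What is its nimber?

Build the Grundy sequence with g(k) = mex{g(k−s) : s ∈ {4, 7, 8}, s ≤ k}:
k:     0  1  2  3  4  5  6  7  8  9 10
g(k):  0  0  0  0  1  1  1  1  2  2  2
So g(10) = 2.

2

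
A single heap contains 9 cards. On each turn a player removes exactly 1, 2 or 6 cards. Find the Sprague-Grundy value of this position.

2

Build the Grundy sequence with g(k) = mex{g(k−s) : s ∈ {1, 2, 6}, s ≤ k}:
g(0) = mex{} = 0
g(1) = mex{0} = 1
g(2) = mex{0,1} = 2
g(3) = mex{1,2} = 0
g(4) = mex{0,2} = 1
g(5) = mex{0,1} = 2
g(6) = mex{0,1,2} = 3
g(7) = mex{1,2,3} = 0
g(8) = mex{0,2,3} = 1
g(9) = mex{0,1} = 2
So g(9) = 2.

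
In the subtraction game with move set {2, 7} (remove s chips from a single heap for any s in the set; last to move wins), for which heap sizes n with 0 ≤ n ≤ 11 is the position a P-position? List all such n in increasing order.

0, 1, 4, 5, 9, 10

Grundy values for subtraction set {2, 7}:
k:     0  1  2  3  4  5  6  7  8  9 10 11
g(k):  0  0  1  1  0  0  1  1  2  0  0  1
The P-positions (g = 0) in 0..11 are 0, 1, 4, 5, 9, 10.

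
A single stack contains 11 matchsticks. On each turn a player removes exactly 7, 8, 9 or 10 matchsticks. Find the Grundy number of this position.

1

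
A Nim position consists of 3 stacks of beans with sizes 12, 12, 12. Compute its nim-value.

Bitwise XOR of the heap sizes:
  1100  (12)
  1100  (12)
  1100  (12)
  ----
  1100  (12)

12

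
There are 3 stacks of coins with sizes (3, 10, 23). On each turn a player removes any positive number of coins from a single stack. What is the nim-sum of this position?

Compute the nim-sum pairwise:
3 XOR 10 = 9
9 XOR 23 = 30

30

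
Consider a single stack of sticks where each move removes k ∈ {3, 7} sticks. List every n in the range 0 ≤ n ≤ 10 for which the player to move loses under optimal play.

0, 1, 2, 6, 10

Compute g(0), g(1), … for moves {3, 7}:
g(0) = mex{} = 0
g(1) = mex{} = 0
g(2) = mex{} = 0
g(3) = mex{0} = 1
g(4) = mex{0} = 1
g(5) = mex{0} = 1
g(6) = mex{1} = 0
g(7) = mex{0,1} = 2
g(8) = mex{0,1} = 2
g(9) = mex{0} = 1
g(10) = mex{1,2} = 0
The P-positions (g = 0) in 0..10 are 0, 1, 2, 6, 10.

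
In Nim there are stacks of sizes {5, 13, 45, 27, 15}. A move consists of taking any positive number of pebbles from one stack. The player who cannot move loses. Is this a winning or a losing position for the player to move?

In binary:
  000101  (5)
  001101  (13)
  101101  (45)
  011011  (27)
  001111  (15)
  ------
  110001  (49)
The nim-sum is 49 ≠ 0, so this is an N-position: the player to move can win.

Winning position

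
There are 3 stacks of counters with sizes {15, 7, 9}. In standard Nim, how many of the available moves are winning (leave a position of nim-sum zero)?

Compute the nim-sum pairwise:
15 ⊕ 7 = 8
8 ⊕ 9 = 1
The overall nim-sum is X = 1. A stack of size p has a winning move iff p XOR X < p (reduce it to p XOR X).
  15: 15 XOR 1 = 14 < 15 — winning move (to 14).
  7: 7 XOR 1 = 6 < 7 — winning move (to 6).
  9: 9 XOR 1 = 8 < 9 — winning move (to 8).
That gives 3 winning moves.

3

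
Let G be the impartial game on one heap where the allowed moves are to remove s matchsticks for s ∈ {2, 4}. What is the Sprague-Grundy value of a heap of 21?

Grundy values for subtraction set {2, 4}:
k:     0  1  2  3  4  5  6  7  8  9 10 11 12 13 14 15 16 17 18 19 20 21
g(k):  0  0  1  1  2  2  0  0  1  1  2  2  0  0  1  1  2  2  0  0  1  1
So g(21) = 1.

1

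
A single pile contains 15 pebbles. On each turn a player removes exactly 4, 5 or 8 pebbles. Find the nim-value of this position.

Grundy values for subtraction set {4, 5, 8}:
k:     0  1  2  3  4  5  6  7  8  9 10 11 12 13 14 15
g(k):  0  0  0  0  1  1  1  1  2  2  2  2  0  0  0  0
So g(15) = 0.

0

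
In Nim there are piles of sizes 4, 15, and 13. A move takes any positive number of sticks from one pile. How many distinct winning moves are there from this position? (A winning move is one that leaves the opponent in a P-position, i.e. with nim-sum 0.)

Nim-sum: 4 XOR 15 XOR 13 = 6.
The overall nim-sum is X = 6. A pile of size p has a winning move iff p XOR X < p (reduce it to p XOR X).
  4: 4 XOR 6 = 2 < 4 — winning move (to 2).
  15: 15 XOR 6 = 9 < 15 — winning move (to 9).
  13: 13 XOR 6 = 11 < 13 — winning move (to 11).
That gives 3 winning moves.

3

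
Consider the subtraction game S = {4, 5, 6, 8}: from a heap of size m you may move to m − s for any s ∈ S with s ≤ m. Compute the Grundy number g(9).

Grundy values for subtraction set {4, 5, 6, 8}:
k:     0  1  2  3  4  5  6  7  8  9
g(k):  0  0  0  0  1  1  1  1  2  2
So g(9) = 2.

2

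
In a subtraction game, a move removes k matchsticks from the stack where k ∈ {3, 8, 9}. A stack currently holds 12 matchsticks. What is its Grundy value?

Build the Grundy sequence with g(k) = mex{g(k−s) : s ∈ {3, 8, 9}, s ≤ k}:
g(0) = mex{} = 0
g(1) = mex{} = 0
g(2) = mex{} = 0
g(3) = mex{0} = 1
g(4) = mex{0} = 1
g(5) = mex{0} = 1
g(6) = mex{1} = 0
g(7) = mex{1} = 0
g(8) = mex{0,1} = 2
g(9) = mex{0} = 1
g(10) = mex{0} = 1
g(11) = mex{0,1,2} = 3
g(12) = mex{1} = 0
So g(12) = 0.

0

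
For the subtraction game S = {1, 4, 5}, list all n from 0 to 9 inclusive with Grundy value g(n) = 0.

Grundy values for subtraction set {1, 4, 5}:
k:     0  1  2  3  4  5  6  7  8  9
g(k):  0  1  0  1  2  3  2  3  0  1
The P-positions (g = 0) in 0..9 are 0, 2, 8.

0, 2, 8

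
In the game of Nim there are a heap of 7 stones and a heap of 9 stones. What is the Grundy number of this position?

Nim-sum: 7 ^ 9 = 14.

14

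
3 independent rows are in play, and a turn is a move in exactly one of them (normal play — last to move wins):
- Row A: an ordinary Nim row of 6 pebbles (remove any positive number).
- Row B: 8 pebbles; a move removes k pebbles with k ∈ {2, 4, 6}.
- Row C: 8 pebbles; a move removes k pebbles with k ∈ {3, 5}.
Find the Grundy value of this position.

6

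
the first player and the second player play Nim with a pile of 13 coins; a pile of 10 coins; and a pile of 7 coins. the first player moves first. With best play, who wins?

Nim-sum: 13 XOR 10 XOR 7 = 0.
The nim-sum is 0, so this is a P-position: the player to move is in a losing position under optimal play; the first player is about to move from it and so loses — the second player wins.

the second player wins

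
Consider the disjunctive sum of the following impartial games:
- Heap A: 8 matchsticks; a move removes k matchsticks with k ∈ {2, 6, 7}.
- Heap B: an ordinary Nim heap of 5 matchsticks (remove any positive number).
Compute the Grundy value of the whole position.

7

Grundy values for heap A (subtraction set {2, 6, 7}):
g(0) = mex{} = 0
g(1) = mex{} = 0
g(2) = mex{0} = 1
g(3) = mex{0} = 1
g(4) = mex{1} = 0
g(5) = mex{1} = 0
g(6) = mex{0} = 1
g(7) = mex{0} = 1
g(8) = mex{0,1} = 2
So g(8) = 2.
Heap B is a plain Nim heap of size 5, so its Grundy value is 5.
By the Sprague-Grundy theorem, the Grundy value of a sum of independent games is the XOR of the component values.
Combined value = 2 XOR 5 = 7.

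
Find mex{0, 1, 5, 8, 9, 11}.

2

The values 0, 1 are all present; 2 is the first non-negative integer missing from the set.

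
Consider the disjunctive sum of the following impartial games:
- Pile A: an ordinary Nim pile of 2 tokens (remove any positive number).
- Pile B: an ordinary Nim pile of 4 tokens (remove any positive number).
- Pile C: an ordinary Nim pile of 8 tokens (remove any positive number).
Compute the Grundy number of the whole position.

14

Pile A is a plain Nim pile of size 2, so its Grundy value is 2.
Pile B is a plain Nim pile of size 4, so its Grundy value is 4.
Pile C is a plain Nim pile of size 8, so its Grundy value is 8.
The value of a disjunctive sum is the nim-sum of the parts.
Combined value = 2 ⊕ 4 ⊕ 8 = 14.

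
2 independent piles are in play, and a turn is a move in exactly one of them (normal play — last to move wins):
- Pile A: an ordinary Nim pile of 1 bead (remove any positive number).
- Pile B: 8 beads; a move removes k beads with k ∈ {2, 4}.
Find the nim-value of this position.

Pile A is a plain Nim pile of size 1, so its Grundy value is 1.
For pile B, compute g(0), g(1), … with moves {2, 4}:
g(0) = mex{} = 0
g(1) = mex{} = 0
g(2) = mex{0} = 1
g(3) = mex{0} = 1
g(4) = mex{0,1} = 2
g(5) = mex{0,1} = 2
g(6) = mex{1,2} = 0
g(7) = mex{1,2} = 0
g(8) = mex{0,2} = 1
So g(8) = 1.
By the Sprague-Grundy theorem, the Grundy value of a sum of independent games is the XOR of the component values.
Combined value = 1 ⊕ 1 = 0.

0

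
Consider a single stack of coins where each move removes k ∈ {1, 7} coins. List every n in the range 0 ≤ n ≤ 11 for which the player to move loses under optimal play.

0, 2, 4, 6, 8, 10

Compute g(0), g(1), … for moves {1, 7}:
k:     0  1  2  3  4  5  6  7  8  9 10 11
g(k):  0  1  0  1  0  1  0  1  0  1  0  1
The P-positions (g = 0) in 0..11 are 0, 2, 4, 6, 8, 10.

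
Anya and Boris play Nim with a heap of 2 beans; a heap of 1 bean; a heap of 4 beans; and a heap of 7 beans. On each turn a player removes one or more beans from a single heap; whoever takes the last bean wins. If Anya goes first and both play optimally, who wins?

Write each in binary and XOR column by column:
  010  (2)
  001  (1)
  100  (4)
  111  (7)
  ---
  000  (0)
The nim-sum is 0, so this is a P-position: the player to move is in a losing position under optimal play; Anya is about to move from it and so loses — Boris wins.

Boris wins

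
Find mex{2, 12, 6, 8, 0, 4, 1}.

The values 0, 1, 2 are all present; 3 is the first non-negative integer missing from the set.

3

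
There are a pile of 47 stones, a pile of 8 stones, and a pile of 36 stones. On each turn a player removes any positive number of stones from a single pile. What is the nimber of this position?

Write each in binary and XOR column by column:
  101111  (47)
  001000  (8)
  100100  (36)
  ------
  000011  (3)

3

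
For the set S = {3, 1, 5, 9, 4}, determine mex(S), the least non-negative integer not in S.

0

0 is not in the set, so the mex is 0.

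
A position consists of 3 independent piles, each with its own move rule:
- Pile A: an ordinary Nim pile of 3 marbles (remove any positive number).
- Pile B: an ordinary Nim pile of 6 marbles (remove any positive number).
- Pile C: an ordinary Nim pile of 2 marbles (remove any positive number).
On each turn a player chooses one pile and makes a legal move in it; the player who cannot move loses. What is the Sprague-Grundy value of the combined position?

Pile A is a plain Nim pile of size 3, so its Grundy value is 3.
Pile B is a plain Nim pile of size 6, so its Grundy value is 6.
Pile C is a plain Nim pile of size 2, so its Grundy value is 2.
By the Sprague-Grundy theorem, the Grundy value of a sum of independent games is the XOR of the component values.
Combined value = 3 ⊕ 6 ⊕ 2 = 7.

7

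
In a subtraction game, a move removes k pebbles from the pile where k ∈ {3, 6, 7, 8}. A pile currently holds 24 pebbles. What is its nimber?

0

Build the Grundy sequence with g(k) = mex{g(k−s) : s ∈ {3, 6, 7, 8}, s ≤ k}:
k:     0  1  2  3  4  5  6  7  8  9 10 11 12 13 14 15 16 17 18 19 20 21 22 23 24
g(k):  0  0  0  1  1  1  2  2  2  3  3  0  0  0  1  1  1  2  2  2  3  3  0  0  0
So g(24) = 0.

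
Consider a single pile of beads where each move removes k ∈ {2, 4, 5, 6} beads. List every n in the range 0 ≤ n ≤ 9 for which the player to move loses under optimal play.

Build the Grundy sequence with g(k) = mex{g(k−s) : s ∈ {2, 4, 5, 6}, s ≤ k}:
k:     0  1  2  3  4  5  6  7  8  9
g(k):  0  0  1  1  2  2  3  3  0  0
The P-positions (g = 0) in 0..9 are 0, 1, 8, 9.

0, 1, 8, 9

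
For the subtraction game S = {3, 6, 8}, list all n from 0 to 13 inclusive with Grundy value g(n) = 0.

0, 1, 2, 11, 12, 13

Grundy values for subtraction set {3, 6, 8}:
k:     0  1  2  3  4  5  6  7  8  9 10 11 12 13
g(k):  0  0  0  1  1  1  2  2  2  3  3  0  0  0
The P-positions (g = 0) in 0..13 are 0, 1, 2, 11, 12, 13.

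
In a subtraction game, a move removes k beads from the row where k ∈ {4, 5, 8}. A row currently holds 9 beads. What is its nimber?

2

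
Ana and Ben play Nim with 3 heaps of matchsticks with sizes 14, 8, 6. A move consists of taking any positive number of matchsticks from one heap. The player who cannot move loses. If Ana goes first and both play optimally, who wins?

Ben wins

Write each in binary and XOR column by column:
  1110  (14)
  1000  (8)
  0110  (6)
  ----
  0000  (0)
The nim-sum is 0, so this is a P-position: the player to move is in a losing position under optimal play; Ana is about to move from it and so loses — Ben wins.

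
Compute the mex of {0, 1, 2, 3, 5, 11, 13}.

4

The values 0, 1, 2, 3 are all present; 4 is the first non-negative integer missing from the set.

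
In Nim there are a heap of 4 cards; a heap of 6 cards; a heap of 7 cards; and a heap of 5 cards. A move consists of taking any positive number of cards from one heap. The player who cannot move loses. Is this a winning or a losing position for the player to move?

Nim-sum: 4 ^ 6 ^ 7 ^ 5 = 0.
The nim-sum is 0, so this is a P-position: the player to move is in a losing position under optimal play.

Losing position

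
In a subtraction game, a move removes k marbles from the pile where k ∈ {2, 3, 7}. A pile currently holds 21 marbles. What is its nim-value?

Compute g(0), g(1), … for moves {2, 3, 7}:
k:     0  1  2  3  4  5  6  7  8  9 10 11 12 13 14 15 16 17 18 19 20 21
g(k):  0  0  1  1  2  0  0  1  1  2  0  0  1  1  2  0  0  1  1  2  0  0
So g(21) = 0.

0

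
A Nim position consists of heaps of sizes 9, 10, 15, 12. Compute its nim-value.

0

Compute the nim-sum pairwise:
9 XOR 10 = 3
3 XOR 15 = 12
12 XOR 12 = 0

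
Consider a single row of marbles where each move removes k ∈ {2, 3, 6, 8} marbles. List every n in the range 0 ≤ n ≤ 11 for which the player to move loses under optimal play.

0, 1, 5, 10

Grundy values for subtraction set {2, 3, 6, 8}:
k:     0  1  2  3  4  5  6  7  8  9 10 11
g(k):  0  0  1  1  2  0  3  1  2  2  0  3
The P-positions (g = 0) in 0..11 are 0, 1, 5, 10.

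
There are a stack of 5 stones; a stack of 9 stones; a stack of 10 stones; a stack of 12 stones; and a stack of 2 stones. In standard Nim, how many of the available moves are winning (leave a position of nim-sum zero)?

In binary:
  0101  (5)
  1001  (9)
  1010  (10)
  1100  (12)
  0010  (2)
  ----
  1000  (8)
The overall nim-sum is X = 8. A stack of size p has a winning move iff p XOR X < p (reduce it to p XOR X).
  5: 5 XOR 8 = 13 ≥ 5 — no move.
  9: 9 XOR 8 = 1 < 9 — winning move (to 1).
  10: 10 XOR 8 = 2 < 10 — winning move (to 2).
  12: 12 XOR 8 = 4 < 12 — winning move (to 4).
  2: 2 XOR 8 = 10 ≥ 2 — no move.
That gives 3 winning moves.

3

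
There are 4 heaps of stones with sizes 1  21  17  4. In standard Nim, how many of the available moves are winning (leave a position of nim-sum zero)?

Nim-sum: 1 ⊕ 21 ⊕ 17 ⊕ 4 = 1.
The overall nim-sum is X = 1. A heap of size p has a winning move iff p XOR X < p (reduce it to p XOR X).
  1: 1 XOR 1 = 0 < 1 — winning move (to 0).
  21: 21 XOR 1 = 20 < 21 — winning move (to 20).
  17: 17 XOR 1 = 16 < 17 — winning move (to 16).
  4: 4 XOR 1 = 5 ≥ 4 — no move.
That gives 3 winning moves.

3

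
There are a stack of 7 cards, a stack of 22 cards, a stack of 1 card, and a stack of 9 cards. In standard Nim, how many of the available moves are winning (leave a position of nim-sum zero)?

1

In binary:
  00111  (7)
  10110  (22)
  00001  (1)
  01001  (9)
  -----
  11001  (25)
The overall nim-sum is X = 25. A stack of size p has a winning move iff p XOR X < p (reduce it to p XOR X).
  7: 7 XOR 25 = 30 ≥ 7 — no move.
  22: 22 XOR 25 = 15 < 22 — winning move (to 15).
  1: 1 XOR 25 = 24 ≥ 1 — no move.
  9: 9 XOR 25 = 16 ≥ 9 — no move.
That gives 1 winning move.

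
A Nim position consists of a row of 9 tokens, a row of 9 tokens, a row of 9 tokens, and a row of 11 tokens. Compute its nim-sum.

2

Compute the nim-sum pairwise:
9 ^ 9 = 0
0 ^ 9 = 9
9 ^ 11 = 2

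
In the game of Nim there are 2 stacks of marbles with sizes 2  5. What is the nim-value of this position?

Compute the nim-sum pairwise:
2 ^ 5 = 7

7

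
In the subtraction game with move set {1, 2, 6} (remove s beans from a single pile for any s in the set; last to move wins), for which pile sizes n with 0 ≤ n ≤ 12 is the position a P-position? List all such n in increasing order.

Build the Grundy sequence with g(k) = mex{g(k−s) : s ∈ {1, 2, 6}, s ≤ k}:
k:     0  1  2  3  4  5  6  7  8  9 10 11 12
g(k):  0  1  2  0  1  2  3  0  1  2  0  1  2
The P-positions (g = 0) in 0..12 are 0, 3, 7, 10.

0, 3, 7, 10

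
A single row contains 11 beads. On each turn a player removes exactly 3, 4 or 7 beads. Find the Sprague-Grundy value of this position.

0

Grundy values for subtraction set {3, 4, 7}:
k:     0  1  2  3  4  5  6  7  8  9 10 11
g(k):  0  0  0  1  1  1  2  2  2  3  0  0
So g(11) = 0.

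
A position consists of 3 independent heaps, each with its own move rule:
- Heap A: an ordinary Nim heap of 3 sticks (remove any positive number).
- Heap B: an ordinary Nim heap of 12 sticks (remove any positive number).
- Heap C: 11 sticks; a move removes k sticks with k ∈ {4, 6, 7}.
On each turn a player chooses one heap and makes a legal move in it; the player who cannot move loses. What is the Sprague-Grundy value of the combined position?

Heap A is a plain Nim heap of size 3, so its Grundy value is 3.
Heap B is a plain Nim heap of size 12, so its Grundy value is 12.
Build the Grundy sequence for heap C with g(k) = mex{g(k−s) : s ∈ {4, 6, 7}, s ≤ k}:
k:     0  1  2  3  4  5  6  7  8  9 10 11
g(k):  0  0  0  0  1  1  1  1  2  2  2  0
So g(11) = 0.
By the Sprague-Grundy theorem, the Grundy value of a sum of independent games is the XOR of the component values.
Combined value = 3 XOR 12 XOR 0 = 15.

15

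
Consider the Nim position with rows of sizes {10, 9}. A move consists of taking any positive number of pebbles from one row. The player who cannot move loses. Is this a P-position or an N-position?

N-position

Write each in binary and XOR column by column:
  1010  (10)
  1001  (9)
  ----
  0011  (3)
The nim-sum is 3 ≠ 0, so this is an N-position: the player to move can win.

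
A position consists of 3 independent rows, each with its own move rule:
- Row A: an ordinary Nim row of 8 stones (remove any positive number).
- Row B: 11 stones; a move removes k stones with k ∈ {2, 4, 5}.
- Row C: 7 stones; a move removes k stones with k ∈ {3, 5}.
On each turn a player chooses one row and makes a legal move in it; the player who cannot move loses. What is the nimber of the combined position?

8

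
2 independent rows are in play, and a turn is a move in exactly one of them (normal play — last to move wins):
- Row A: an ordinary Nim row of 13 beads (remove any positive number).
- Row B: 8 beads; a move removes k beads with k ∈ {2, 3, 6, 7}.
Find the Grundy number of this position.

15

Row A is a plain Nim row of size 13, so its Grundy value is 13.
Build the Grundy sequence for row B with g(k) = mex{g(k−s) : s ∈ {2, 3, 6, 7}, s ≤ k}:
g(0) = mex{} = 0
g(1) = mex{} = 0
g(2) = mex{0} = 1
g(3) = mex{0} = 1
g(4) = mex{0,1} = 2
g(5) = mex{1} = 0
g(6) = mex{0,1,2} = 3
g(7) = mex{0,2} = 1
g(8) = mex{0,1,3} = 2
So g(8) = 2.
By the Sprague-Grundy theorem, the Grundy value of a sum of independent games is the XOR of the component values.
Combined value = 13 XOR 2 = 15.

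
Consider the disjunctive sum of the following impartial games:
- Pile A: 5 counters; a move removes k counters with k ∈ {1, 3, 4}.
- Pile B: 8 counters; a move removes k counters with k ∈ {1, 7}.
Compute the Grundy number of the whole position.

Build the Grundy sequence for pile A with g(k) = mex{g(k−s) : s ∈ {1, 3, 4}, s ≤ k}:
k:     0  1  2  3  4  5
g(k):  0  1  0  1  2  3
So g(5) = 3.
For pile B, compute g(0), g(1), … with moves {1, 7}:
k:     0  1  2  3  4  5  6  7  8
g(k):  0  1  0  1  0  1  0  1  0
So g(8) = 0.
The value of a disjunctive sum is the nim-sum of the parts.
Combined value = 3 ⊕ 0 = 3.

3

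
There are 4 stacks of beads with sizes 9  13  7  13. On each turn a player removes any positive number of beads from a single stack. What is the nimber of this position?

Nim-sum: 9 XOR 13 XOR 7 XOR 13 = 14.

14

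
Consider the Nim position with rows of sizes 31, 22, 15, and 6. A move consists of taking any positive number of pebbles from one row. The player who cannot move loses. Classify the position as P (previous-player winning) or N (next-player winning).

P-position

Compute the nim-sum pairwise:
31 XOR 22 = 9
9 XOR 15 = 6
6 XOR 6 = 0
The nim-sum is 0, so this is a P-position: the player to move is in a losing position under optimal play.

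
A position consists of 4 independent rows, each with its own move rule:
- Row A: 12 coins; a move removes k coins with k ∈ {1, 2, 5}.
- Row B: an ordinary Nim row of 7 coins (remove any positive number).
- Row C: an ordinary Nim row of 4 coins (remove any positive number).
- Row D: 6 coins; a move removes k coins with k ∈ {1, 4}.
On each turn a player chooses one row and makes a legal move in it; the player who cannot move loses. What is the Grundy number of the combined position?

For row A, compute g(0), g(1), … with moves {1, 2, 5}:
k:     0  1  2  3  4  5  6  7  8  9 10 11 12
g(k):  0  1  2  0  1  2  0  1  2  0  1  2  0
So g(12) = 0.
Row B is a plain Nim row of size 7, so its Grundy value is 7.
Row C is a plain Nim row of size 4, so its Grundy value is 4.
For row D, compute g(0), g(1), … with moves {1, 4}:
k:     0  1  2  3  4  5  6
g(k):  0  1  0  1  2  0  1
So g(6) = 1.
The value of a disjunctive sum is the nim-sum of the parts.
Combined value = 0 XOR 7 XOR 4 XOR 1 = 2.

2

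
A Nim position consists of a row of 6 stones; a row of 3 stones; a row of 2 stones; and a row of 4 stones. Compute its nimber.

Compute the nim-sum pairwise:
6 XOR 3 = 5
5 XOR 2 = 7
7 XOR 4 = 3

3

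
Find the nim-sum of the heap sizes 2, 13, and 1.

Compute the nim-sum pairwise:
2 XOR 13 = 15
15 XOR 1 = 14

14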